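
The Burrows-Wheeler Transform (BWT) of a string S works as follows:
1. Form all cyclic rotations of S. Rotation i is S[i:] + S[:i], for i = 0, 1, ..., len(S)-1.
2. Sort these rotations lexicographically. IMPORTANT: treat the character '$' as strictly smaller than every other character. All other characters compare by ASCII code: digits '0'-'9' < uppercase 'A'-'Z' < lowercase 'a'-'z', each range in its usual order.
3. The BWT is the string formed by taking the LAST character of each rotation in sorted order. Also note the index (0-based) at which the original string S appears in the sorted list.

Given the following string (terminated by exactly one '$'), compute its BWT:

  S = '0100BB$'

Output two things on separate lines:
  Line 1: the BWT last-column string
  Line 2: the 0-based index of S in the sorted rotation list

Answer: B1$00B0
2

Derivation:
All 7 rotations (rotation i = S[i:]+S[:i]):
  rot[0] = 0100BB$
  rot[1] = 100BB$0
  rot[2] = 00BB$01
  rot[3] = 0BB$010
  rot[4] = BB$0100
  rot[5] = B$0100B
  rot[6] = $0100BB
Sorted (with $ < everything):
  sorted[0] = $0100BB  (last char: 'B')
  sorted[1] = 00BB$01  (last char: '1')
  sorted[2] = 0100BB$  (last char: '$')
  sorted[3] = 0BB$010  (last char: '0')
  sorted[4] = 100BB$0  (last char: '0')
  sorted[5] = B$0100B  (last char: 'B')
  sorted[6] = BB$0100  (last char: '0')
Last column: B1$00B0
Original string S is at sorted index 2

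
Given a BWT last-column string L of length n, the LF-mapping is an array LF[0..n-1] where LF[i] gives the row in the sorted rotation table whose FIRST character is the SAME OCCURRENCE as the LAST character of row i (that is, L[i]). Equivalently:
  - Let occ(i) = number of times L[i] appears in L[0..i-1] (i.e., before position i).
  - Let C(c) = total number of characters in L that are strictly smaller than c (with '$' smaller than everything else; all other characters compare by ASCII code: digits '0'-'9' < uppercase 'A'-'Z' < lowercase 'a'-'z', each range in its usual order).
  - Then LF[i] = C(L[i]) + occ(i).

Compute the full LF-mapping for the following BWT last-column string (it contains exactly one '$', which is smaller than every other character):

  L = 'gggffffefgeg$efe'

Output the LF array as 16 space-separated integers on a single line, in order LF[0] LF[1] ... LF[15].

Answer: 11 12 13 5 6 7 8 1 9 14 2 15 0 3 10 4

Derivation:
Char counts: '$':1, 'e':4, 'f':6, 'g':5
C (first-col start): C('$')=0, C('e')=1, C('f')=5, C('g')=11
L[0]='g': occ=0, LF[0]=C('g')+0=11+0=11
L[1]='g': occ=1, LF[1]=C('g')+1=11+1=12
L[2]='g': occ=2, LF[2]=C('g')+2=11+2=13
L[3]='f': occ=0, LF[3]=C('f')+0=5+0=5
L[4]='f': occ=1, LF[4]=C('f')+1=5+1=6
L[5]='f': occ=2, LF[5]=C('f')+2=5+2=7
L[6]='f': occ=3, LF[6]=C('f')+3=5+3=8
L[7]='e': occ=0, LF[7]=C('e')+0=1+0=1
L[8]='f': occ=4, LF[8]=C('f')+4=5+4=9
L[9]='g': occ=3, LF[9]=C('g')+3=11+3=14
L[10]='e': occ=1, LF[10]=C('e')+1=1+1=2
L[11]='g': occ=4, LF[11]=C('g')+4=11+4=15
L[12]='$': occ=0, LF[12]=C('$')+0=0+0=0
L[13]='e': occ=2, LF[13]=C('e')+2=1+2=3
L[14]='f': occ=5, LF[14]=C('f')+5=5+5=10
L[15]='e': occ=3, LF[15]=C('e')+3=1+3=4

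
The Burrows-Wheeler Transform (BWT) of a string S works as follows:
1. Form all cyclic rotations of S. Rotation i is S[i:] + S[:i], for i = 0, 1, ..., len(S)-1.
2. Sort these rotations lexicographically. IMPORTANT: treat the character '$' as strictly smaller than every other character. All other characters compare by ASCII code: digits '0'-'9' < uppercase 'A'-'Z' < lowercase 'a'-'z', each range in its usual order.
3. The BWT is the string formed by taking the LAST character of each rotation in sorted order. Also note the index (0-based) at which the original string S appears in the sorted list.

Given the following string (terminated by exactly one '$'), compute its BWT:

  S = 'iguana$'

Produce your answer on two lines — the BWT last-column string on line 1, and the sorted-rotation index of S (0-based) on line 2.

All 7 rotations (rotation i = S[i:]+S[:i]):
  rot[0] = iguana$
  rot[1] = guana$i
  rot[2] = uana$ig
  rot[3] = ana$igu
  rot[4] = na$igua
  rot[5] = a$iguan
  rot[6] = $iguana
Sorted (with $ < everything):
  sorted[0] = $iguana  (last char: 'a')
  sorted[1] = a$iguan  (last char: 'n')
  sorted[2] = ana$igu  (last char: 'u')
  sorted[3] = guana$i  (last char: 'i')
  sorted[4] = iguana$  (last char: '$')
  sorted[5] = na$igua  (last char: 'a')
  sorted[6] = uana$ig  (last char: 'g')
Last column: anui$ag
Original string S is at sorted index 4

Answer: anui$ag
4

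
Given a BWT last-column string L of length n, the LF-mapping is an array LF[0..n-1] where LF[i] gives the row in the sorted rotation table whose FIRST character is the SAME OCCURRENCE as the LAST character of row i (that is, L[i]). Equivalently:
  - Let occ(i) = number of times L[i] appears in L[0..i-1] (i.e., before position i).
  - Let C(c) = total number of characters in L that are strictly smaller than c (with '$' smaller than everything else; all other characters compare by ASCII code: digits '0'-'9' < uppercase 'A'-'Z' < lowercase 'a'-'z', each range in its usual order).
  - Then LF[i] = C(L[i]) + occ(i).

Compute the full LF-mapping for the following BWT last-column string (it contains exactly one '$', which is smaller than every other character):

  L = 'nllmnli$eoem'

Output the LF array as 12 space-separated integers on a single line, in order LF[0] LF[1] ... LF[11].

Answer: 9 4 5 7 10 6 3 0 1 11 2 8

Derivation:
Char counts: '$':1, 'e':2, 'i':1, 'l':3, 'm':2, 'n':2, 'o':1
C (first-col start): C('$')=0, C('e')=1, C('i')=3, C('l')=4, C('m')=7, C('n')=9, C('o')=11
L[0]='n': occ=0, LF[0]=C('n')+0=9+0=9
L[1]='l': occ=0, LF[1]=C('l')+0=4+0=4
L[2]='l': occ=1, LF[2]=C('l')+1=4+1=5
L[3]='m': occ=0, LF[3]=C('m')+0=7+0=7
L[4]='n': occ=1, LF[4]=C('n')+1=9+1=10
L[5]='l': occ=2, LF[5]=C('l')+2=4+2=6
L[6]='i': occ=0, LF[6]=C('i')+0=3+0=3
L[7]='$': occ=0, LF[7]=C('$')+0=0+0=0
L[8]='e': occ=0, LF[8]=C('e')+0=1+0=1
L[9]='o': occ=0, LF[9]=C('o')+0=11+0=11
L[10]='e': occ=1, LF[10]=C('e')+1=1+1=2
L[11]='m': occ=1, LF[11]=C('m')+1=7+1=8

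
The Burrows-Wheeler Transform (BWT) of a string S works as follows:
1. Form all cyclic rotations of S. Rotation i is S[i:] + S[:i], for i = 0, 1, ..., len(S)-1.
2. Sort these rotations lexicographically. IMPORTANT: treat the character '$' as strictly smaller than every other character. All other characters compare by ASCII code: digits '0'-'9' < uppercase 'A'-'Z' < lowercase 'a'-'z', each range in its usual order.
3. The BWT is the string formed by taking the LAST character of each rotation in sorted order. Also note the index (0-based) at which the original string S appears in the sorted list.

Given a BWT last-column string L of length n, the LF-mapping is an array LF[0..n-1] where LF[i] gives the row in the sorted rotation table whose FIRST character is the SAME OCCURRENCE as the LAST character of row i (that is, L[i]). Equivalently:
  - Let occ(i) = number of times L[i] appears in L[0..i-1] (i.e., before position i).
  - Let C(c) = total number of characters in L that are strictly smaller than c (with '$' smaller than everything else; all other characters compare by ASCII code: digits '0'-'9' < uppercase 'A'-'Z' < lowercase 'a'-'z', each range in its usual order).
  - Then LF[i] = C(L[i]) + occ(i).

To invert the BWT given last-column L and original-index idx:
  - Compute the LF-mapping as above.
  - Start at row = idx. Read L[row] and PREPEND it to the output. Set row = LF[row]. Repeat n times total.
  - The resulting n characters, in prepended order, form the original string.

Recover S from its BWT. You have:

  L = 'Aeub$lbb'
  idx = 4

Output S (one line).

Answer: bubbleA$

Derivation:
LF mapping: 1 5 7 2 0 6 3 4
Walk LF starting at row 4, prepending L[row]:
  step 1: row=4, L[4]='$', prepend. Next row=LF[4]=0
  step 2: row=0, L[0]='A', prepend. Next row=LF[0]=1
  step 3: row=1, L[1]='e', prepend. Next row=LF[1]=5
  step 4: row=5, L[5]='l', prepend. Next row=LF[5]=6
  step 5: row=6, L[6]='b', prepend. Next row=LF[6]=3
  step 6: row=3, L[3]='b', prepend. Next row=LF[3]=2
  step 7: row=2, L[2]='u', prepend. Next row=LF[2]=7
  step 8: row=7, L[7]='b', prepend. Next row=LF[7]=4
Reversed output: bubbleA$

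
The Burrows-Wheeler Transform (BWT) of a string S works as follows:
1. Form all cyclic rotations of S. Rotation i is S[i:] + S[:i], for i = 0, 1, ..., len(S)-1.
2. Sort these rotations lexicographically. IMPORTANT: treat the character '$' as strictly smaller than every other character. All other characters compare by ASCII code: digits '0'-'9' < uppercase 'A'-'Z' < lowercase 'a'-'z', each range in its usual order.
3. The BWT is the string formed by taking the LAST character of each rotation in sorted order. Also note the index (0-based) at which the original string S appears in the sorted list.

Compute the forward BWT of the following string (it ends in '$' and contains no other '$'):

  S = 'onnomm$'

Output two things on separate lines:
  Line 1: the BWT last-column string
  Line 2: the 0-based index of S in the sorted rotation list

Answer: mmoonn$
6

Derivation:
All 7 rotations (rotation i = S[i:]+S[:i]):
  rot[0] = onnomm$
  rot[1] = nnomm$o
  rot[2] = nomm$on
  rot[3] = omm$onn
  rot[4] = mm$onno
  rot[5] = m$onnom
  rot[6] = $onnomm
Sorted (with $ < everything):
  sorted[0] = $onnomm  (last char: 'm')
  sorted[1] = m$onnom  (last char: 'm')
  sorted[2] = mm$onno  (last char: 'o')
  sorted[3] = nnomm$o  (last char: 'o')
  sorted[4] = nomm$on  (last char: 'n')
  sorted[5] = omm$onn  (last char: 'n')
  sorted[6] = onnomm$  (last char: '$')
Last column: mmoonn$
Original string S is at sorted index 6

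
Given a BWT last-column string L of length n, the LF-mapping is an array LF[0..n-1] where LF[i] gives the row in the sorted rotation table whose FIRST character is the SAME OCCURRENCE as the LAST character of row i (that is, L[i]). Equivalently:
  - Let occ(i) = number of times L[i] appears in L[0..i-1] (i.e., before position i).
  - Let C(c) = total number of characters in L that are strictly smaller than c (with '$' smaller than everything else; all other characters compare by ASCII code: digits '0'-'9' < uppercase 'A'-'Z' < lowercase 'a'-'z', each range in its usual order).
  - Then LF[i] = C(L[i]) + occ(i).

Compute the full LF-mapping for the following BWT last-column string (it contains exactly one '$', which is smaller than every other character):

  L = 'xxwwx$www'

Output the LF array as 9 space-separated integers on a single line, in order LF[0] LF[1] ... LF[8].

Char counts: '$':1, 'w':5, 'x':3
C (first-col start): C('$')=0, C('w')=1, C('x')=6
L[0]='x': occ=0, LF[0]=C('x')+0=6+0=6
L[1]='x': occ=1, LF[1]=C('x')+1=6+1=7
L[2]='w': occ=0, LF[2]=C('w')+0=1+0=1
L[3]='w': occ=1, LF[3]=C('w')+1=1+1=2
L[4]='x': occ=2, LF[4]=C('x')+2=6+2=8
L[5]='$': occ=0, LF[5]=C('$')+0=0+0=0
L[6]='w': occ=2, LF[6]=C('w')+2=1+2=3
L[7]='w': occ=3, LF[7]=C('w')+3=1+3=4
L[8]='w': occ=4, LF[8]=C('w')+4=1+4=5

Answer: 6 7 1 2 8 0 3 4 5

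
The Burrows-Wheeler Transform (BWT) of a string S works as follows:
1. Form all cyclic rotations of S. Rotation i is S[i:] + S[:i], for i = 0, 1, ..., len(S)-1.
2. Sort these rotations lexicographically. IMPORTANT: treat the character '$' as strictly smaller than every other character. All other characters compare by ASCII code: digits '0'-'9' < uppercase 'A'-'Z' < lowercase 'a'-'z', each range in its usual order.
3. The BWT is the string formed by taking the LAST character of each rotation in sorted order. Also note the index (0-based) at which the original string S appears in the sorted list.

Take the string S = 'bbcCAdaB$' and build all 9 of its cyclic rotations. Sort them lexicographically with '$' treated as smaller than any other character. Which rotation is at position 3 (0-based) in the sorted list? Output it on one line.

All 9 rotations (rotation i = S[i:]+S[:i]):
  rot[0] = bbcCAdaB$
  rot[1] = bcCAdaB$b
  rot[2] = cCAdaB$bb
  rot[3] = CAdaB$bbc
  rot[4] = AdaB$bbcC
  rot[5] = daB$bbcCA
  rot[6] = aB$bbcCAd
  rot[7] = B$bbcCAda
  rot[8] = $bbcCAdaB
Sorted (with $ < everything):
  sorted[0] = $bbcCAdaB
  sorted[1] = AdaB$bbcC
  sorted[2] = B$bbcCAda
  sorted[3] = CAdaB$bbc
  sorted[4] = aB$bbcCAd
  sorted[5] = bbcCAdaB$
  sorted[6] = bcCAdaB$b
  sorted[7] = cCAdaB$bb
  sorted[8] = daB$bbcCA
sorted[3] = CAdaB$bbc

Answer: CAdaB$bbc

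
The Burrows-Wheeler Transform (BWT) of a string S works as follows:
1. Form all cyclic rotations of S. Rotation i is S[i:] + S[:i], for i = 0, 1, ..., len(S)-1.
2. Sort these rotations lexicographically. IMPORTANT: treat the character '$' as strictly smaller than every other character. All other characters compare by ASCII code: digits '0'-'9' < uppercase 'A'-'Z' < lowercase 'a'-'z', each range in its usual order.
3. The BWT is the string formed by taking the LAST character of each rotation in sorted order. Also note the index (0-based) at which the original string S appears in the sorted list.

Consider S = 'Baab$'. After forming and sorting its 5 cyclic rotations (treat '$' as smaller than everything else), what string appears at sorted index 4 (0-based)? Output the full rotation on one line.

Answer: b$Baa

Derivation:
All 5 rotations (rotation i = S[i:]+S[:i]):
  rot[0] = Baab$
  rot[1] = aab$B
  rot[2] = ab$Ba
  rot[3] = b$Baa
  rot[4] = $Baab
Sorted (with $ < everything):
  sorted[0] = $Baab
  sorted[1] = Baab$
  sorted[2] = aab$B
  sorted[3] = ab$Ba
  sorted[4] = b$Baa
sorted[4] = b$Baa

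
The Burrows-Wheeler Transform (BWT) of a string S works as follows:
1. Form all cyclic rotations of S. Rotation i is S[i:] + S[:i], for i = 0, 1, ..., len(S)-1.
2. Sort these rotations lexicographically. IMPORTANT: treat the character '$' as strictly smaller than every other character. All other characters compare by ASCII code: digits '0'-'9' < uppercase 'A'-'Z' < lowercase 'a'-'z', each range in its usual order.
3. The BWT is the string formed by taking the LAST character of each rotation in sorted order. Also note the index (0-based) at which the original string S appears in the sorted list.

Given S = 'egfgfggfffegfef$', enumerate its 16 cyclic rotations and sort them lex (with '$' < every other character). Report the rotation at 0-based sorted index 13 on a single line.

All 16 rotations (rotation i = S[i:]+S[:i]):
  rot[0] = egfgfggfffegfef$
  rot[1] = gfgfggfffegfef$e
  rot[2] = fgfggfffegfef$eg
  rot[3] = gfggfffegfef$egf
  rot[4] = fggfffegfef$egfg
  rot[5] = ggfffegfef$egfgf
  rot[6] = gfffegfef$egfgfg
  rot[7] = fffegfef$egfgfgg
  rot[8] = ffegfef$egfgfggf
  rot[9] = fegfef$egfgfggff
  rot[10] = egfef$egfgfggfff
  rot[11] = gfef$egfgfggfffe
  rot[12] = fef$egfgfggfffeg
  rot[13] = ef$egfgfggfffegf
  rot[14] = f$egfgfggfffegfe
  rot[15] = $egfgfggfffegfef
Sorted (with $ < everything):
  sorted[0] = $egfgfggfffegfef
  sorted[1] = ef$egfgfggfffegf
  sorted[2] = egfef$egfgfggfff
  sorted[3] = egfgfggfffegfef$
  sorted[4] = f$egfgfggfffegfe
  sorted[5] = fef$egfgfggfffeg
  sorted[6] = fegfef$egfgfggff
  sorted[7] = ffegfef$egfgfggf
  sorted[8] = fffegfef$egfgfgg
  sorted[9] = fgfggfffegfef$eg
  sorted[10] = fggfffegfef$egfg
  sorted[11] = gfef$egfgfggfffe
  sorted[12] = gfffegfef$egfgfg
  sorted[13] = gfgfggfffegfef$e
  sorted[14] = gfggfffegfef$egf
  sorted[15] = ggfffegfef$egfgf
sorted[13] = gfgfggfffegfef$e

Answer: gfgfggfffegfef$e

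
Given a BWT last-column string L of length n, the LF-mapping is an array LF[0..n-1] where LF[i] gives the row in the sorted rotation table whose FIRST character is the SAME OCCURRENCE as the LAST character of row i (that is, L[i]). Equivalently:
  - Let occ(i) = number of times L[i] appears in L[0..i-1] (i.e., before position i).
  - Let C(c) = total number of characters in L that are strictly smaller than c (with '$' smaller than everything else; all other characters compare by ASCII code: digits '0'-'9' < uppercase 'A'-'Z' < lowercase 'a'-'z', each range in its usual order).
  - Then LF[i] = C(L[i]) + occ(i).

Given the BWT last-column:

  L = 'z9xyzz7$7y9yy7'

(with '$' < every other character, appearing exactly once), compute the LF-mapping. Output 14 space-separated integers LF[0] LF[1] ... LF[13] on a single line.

Char counts: '$':1, '7':3, '9':2, 'x':1, 'y':4, 'z':3
C (first-col start): C('$')=0, C('7')=1, C('9')=4, C('x')=6, C('y')=7, C('z')=11
L[0]='z': occ=0, LF[0]=C('z')+0=11+0=11
L[1]='9': occ=0, LF[1]=C('9')+0=4+0=4
L[2]='x': occ=0, LF[2]=C('x')+0=6+0=6
L[3]='y': occ=0, LF[3]=C('y')+0=7+0=7
L[4]='z': occ=1, LF[4]=C('z')+1=11+1=12
L[5]='z': occ=2, LF[5]=C('z')+2=11+2=13
L[6]='7': occ=0, LF[6]=C('7')+0=1+0=1
L[7]='$': occ=0, LF[7]=C('$')+0=0+0=0
L[8]='7': occ=1, LF[8]=C('7')+1=1+1=2
L[9]='y': occ=1, LF[9]=C('y')+1=7+1=8
L[10]='9': occ=1, LF[10]=C('9')+1=4+1=5
L[11]='y': occ=2, LF[11]=C('y')+2=7+2=9
L[12]='y': occ=3, LF[12]=C('y')+3=7+3=10
L[13]='7': occ=2, LF[13]=C('7')+2=1+2=3

Answer: 11 4 6 7 12 13 1 0 2 8 5 9 10 3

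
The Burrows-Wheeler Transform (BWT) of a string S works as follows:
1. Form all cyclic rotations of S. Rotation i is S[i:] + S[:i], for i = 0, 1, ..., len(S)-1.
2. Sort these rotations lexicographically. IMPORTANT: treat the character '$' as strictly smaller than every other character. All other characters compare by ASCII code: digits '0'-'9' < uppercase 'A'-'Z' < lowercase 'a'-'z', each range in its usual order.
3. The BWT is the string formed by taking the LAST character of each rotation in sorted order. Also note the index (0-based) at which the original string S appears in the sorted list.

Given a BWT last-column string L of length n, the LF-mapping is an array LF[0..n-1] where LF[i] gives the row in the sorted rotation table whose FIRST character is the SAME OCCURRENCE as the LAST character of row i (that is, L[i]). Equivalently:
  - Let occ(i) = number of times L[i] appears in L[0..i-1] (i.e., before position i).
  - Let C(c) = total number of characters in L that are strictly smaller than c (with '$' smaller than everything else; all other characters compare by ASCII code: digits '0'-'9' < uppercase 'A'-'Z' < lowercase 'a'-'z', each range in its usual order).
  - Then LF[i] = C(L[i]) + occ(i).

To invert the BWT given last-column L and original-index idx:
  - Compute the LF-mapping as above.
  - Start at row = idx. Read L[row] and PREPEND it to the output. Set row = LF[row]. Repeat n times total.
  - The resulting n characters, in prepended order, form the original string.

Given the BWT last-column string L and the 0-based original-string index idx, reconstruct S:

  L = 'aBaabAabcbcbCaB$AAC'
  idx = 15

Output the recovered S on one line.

LF mapping: 8 4 9 10 13 1 11 14 17 15 18 16 6 12 5 0 2 3 7
Walk LF starting at row 15, prepending L[row]:
  step 1: row=15, L[15]='$', prepend. Next row=LF[15]=0
  step 2: row=0, L[0]='a', prepend. Next row=LF[0]=8
  step 3: row=8, L[8]='c', prepend. Next row=LF[8]=17
  step 4: row=17, L[17]='A', prepend. Next row=LF[17]=3
  step 5: row=3, L[3]='a', prepend. Next row=LF[3]=10
  step 6: row=10, L[10]='c', prepend. Next row=LF[10]=18
  step 7: row=18, L[18]='C', prepend. Next row=LF[18]=7
  step 8: row=7, L[7]='b', prepend. Next row=LF[7]=14
  step 9: row=14, L[14]='B', prepend. Next row=LF[14]=5
  step 10: row=5, L[5]='A', prepend. Next row=LF[5]=1
  step 11: row=1, L[1]='B', prepend. Next row=LF[1]=4
  step 12: row=4, L[4]='b', prepend. Next row=LF[4]=13
  step 13: row=13, L[13]='a', prepend. Next row=LF[13]=12
  step 14: row=12, L[12]='C', prepend. Next row=LF[12]=6
  step 15: row=6, L[6]='a', prepend. Next row=LF[6]=11
  step 16: row=11, L[11]='b', prepend. Next row=LF[11]=16
  step 17: row=16, L[16]='A', prepend. Next row=LF[16]=2
  step 18: row=2, L[2]='a', prepend. Next row=LF[2]=9
  step 19: row=9, L[9]='b', prepend. Next row=LF[9]=15
Reversed output: baAbaCabBABbCcaAca$

Answer: baAbaCabBABbCcaAca$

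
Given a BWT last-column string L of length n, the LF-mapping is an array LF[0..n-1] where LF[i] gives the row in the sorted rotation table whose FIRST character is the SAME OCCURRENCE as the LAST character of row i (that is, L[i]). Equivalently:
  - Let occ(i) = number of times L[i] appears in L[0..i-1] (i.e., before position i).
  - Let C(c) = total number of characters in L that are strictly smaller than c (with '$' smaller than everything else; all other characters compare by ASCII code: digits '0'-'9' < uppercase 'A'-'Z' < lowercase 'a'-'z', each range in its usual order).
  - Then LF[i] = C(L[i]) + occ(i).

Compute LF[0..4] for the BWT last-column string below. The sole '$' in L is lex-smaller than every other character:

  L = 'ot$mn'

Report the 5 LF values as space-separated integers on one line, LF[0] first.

Answer: 3 4 0 1 2

Derivation:
Char counts: '$':1, 'm':1, 'n':1, 'o':1, 't':1
C (first-col start): C('$')=0, C('m')=1, C('n')=2, C('o')=3, C('t')=4
L[0]='o': occ=0, LF[0]=C('o')+0=3+0=3
L[1]='t': occ=0, LF[1]=C('t')+0=4+0=4
L[2]='$': occ=0, LF[2]=C('$')+0=0+0=0
L[3]='m': occ=0, LF[3]=C('m')+0=1+0=1
L[4]='n': occ=0, LF[4]=C('n')+0=2+0=2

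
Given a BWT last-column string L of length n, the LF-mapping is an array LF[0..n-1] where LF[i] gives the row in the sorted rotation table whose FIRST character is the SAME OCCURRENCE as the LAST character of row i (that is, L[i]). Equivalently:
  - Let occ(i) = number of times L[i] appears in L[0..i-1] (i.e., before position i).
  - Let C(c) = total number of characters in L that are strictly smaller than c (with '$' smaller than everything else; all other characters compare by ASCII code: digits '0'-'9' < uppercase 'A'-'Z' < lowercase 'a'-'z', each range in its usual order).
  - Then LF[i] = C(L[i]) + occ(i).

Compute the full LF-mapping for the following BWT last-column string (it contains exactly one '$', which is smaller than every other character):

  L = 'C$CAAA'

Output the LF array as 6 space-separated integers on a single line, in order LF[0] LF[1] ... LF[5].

Answer: 4 0 5 1 2 3

Derivation:
Char counts: '$':1, 'A':3, 'C':2
C (first-col start): C('$')=0, C('A')=1, C('C')=4
L[0]='C': occ=0, LF[0]=C('C')+0=4+0=4
L[1]='$': occ=0, LF[1]=C('$')+0=0+0=0
L[2]='C': occ=1, LF[2]=C('C')+1=4+1=5
L[3]='A': occ=0, LF[3]=C('A')+0=1+0=1
L[4]='A': occ=1, LF[4]=C('A')+1=1+1=2
L[5]='A': occ=2, LF[5]=C('A')+2=1+2=3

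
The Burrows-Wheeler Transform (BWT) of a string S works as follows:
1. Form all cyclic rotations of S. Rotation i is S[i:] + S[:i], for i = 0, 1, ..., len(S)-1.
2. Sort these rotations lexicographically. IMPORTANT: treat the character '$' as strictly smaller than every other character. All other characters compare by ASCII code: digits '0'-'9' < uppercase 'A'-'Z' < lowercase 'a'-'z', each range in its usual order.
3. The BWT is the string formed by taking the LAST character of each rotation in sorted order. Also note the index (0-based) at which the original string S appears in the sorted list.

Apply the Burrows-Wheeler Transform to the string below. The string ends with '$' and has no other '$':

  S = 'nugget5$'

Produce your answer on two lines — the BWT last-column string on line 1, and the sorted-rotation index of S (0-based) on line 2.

All 8 rotations (rotation i = S[i:]+S[:i]):
  rot[0] = nugget5$
  rot[1] = ugget5$n
  rot[2] = gget5$nu
  rot[3] = get5$nug
  rot[4] = et5$nugg
  rot[5] = t5$nugge
  rot[6] = 5$nugget
  rot[7] = $nugget5
Sorted (with $ < everything):
  sorted[0] = $nugget5  (last char: '5')
  sorted[1] = 5$nugget  (last char: 't')
  sorted[2] = et5$nugg  (last char: 'g')
  sorted[3] = get5$nug  (last char: 'g')
  sorted[4] = gget5$nu  (last char: 'u')
  sorted[5] = nugget5$  (last char: '$')
  sorted[6] = t5$nugge  (last char: 'e')
  sorted[7] = ugget5$n  (last char: 'n')
Last column: 5tggu$en
Original string S is at sorted index 5

Answer: 5tggu$en
5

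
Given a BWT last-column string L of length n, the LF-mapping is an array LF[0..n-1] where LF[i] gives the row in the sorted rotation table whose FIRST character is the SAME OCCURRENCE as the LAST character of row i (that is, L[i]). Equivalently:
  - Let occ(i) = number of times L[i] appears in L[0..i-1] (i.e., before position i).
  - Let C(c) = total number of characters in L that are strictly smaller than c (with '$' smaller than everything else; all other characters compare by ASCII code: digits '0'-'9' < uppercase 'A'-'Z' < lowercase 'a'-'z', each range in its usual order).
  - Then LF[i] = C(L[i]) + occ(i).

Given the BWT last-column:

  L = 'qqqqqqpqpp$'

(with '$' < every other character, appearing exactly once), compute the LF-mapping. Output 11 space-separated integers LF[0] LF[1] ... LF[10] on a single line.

Char counts: '$':1, 'p':3, 'q':7
C (first-col start): C('$')=0, C('p')=1, C('q')=4
L[0]='q': occ=0, LF[0]=C('q')+0=4+0=4
L[1]='q': occ=1, LF[1]=C('q')+1=4+1=5
L[2]='q': occ=2, LF[2]=C('q')+2=4+2=6
L[3]='q': occ=3, LF[3]=C('q')+3=4+3=7
L[4]='q': occ=4, LF[4]=C('q')+4=4+4=8
L[5]='q': occ=5, LF[5]=C('q')+5=4+5=9
L[6]='p': occ=0, LF[6]=C('p')+0=1+0=1
L[7]='q': occ=6, LF[7]=C('q')+6=4+6=10
L[8]='p': occ=1, LF[8]=C('p')+1=1+1=2
L[9]='p': occ=2, LF[9]=C('p')+2=1+2=3
L[10]='$': occ=0, LF[10]=C('$')+0=0+0=0

Answer: 4 5 6 7 8 9 1 10 2 3 0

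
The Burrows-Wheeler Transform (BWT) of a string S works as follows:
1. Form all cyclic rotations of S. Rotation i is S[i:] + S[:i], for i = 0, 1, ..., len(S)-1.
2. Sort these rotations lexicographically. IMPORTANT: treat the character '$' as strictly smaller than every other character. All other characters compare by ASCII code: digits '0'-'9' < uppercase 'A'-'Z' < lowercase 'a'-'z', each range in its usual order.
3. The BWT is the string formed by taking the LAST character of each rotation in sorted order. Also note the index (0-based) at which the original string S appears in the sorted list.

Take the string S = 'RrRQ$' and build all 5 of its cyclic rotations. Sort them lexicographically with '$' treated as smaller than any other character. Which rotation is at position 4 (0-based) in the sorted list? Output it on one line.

All 5 rotations (rotation i = S[i:]+S[:i]):
  rot[0] = RrRQ$
  rot[1] = rRQ$R
  rot[2] = RQ$Rr
  rot[3] = Q$RrR
  rot[4] = $RrRQ
Sorted (with $ < everything):
  sorted[0] = $RrRQ
  sorted[1] = Q$RrR
  sorted[2] = RQ$Rr
  sorted[3] = RrRQ$
  sorted[4] = rRQ$R
sorted[4] = rRQ$R

Answer: rRQ$R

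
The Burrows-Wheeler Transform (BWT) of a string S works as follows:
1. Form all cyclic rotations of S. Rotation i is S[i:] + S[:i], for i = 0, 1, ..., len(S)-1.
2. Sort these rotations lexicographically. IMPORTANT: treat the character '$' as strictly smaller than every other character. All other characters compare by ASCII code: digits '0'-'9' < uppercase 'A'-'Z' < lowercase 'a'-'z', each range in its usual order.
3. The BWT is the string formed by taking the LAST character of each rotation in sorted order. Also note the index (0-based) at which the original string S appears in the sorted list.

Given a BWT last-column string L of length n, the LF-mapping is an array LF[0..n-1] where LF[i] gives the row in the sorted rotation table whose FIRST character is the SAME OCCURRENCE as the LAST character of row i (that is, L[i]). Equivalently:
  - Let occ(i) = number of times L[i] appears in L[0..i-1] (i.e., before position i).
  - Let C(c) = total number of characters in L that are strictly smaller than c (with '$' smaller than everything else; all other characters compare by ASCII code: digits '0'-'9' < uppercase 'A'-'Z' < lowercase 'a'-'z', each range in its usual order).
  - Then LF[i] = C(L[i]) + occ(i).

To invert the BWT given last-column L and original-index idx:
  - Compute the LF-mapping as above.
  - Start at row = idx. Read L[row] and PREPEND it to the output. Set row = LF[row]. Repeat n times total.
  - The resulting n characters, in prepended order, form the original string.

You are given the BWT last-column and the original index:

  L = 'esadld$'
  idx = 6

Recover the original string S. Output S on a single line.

Answer: saddle$

Derivation:
LF mapping: 4 6 1 2 5 3 0
Walk LF starting at row 6, prepending L[row]:
  step 1: row=6, L[6]='$', prepend. Next row=LF[6]=0
  step 2: row=0, L[0]='e', prepend. Next row=LF[0]=4
  step 3: row=4, L[4]='l', prepend. Next row=LF[4]=5
  step 4: row=5, L[5]='d', prepend. Next row=LF[5]=3
  step 5: row=3, L[3]='d', prepend. Next row=LF[3]=2
  step 6: row=2, L[2]='a', prepend. Next row=LF[2]=1
  step 7: row=1, L[1]='s', prepend. Next row=LF[1]=6
Reversed output: saddle$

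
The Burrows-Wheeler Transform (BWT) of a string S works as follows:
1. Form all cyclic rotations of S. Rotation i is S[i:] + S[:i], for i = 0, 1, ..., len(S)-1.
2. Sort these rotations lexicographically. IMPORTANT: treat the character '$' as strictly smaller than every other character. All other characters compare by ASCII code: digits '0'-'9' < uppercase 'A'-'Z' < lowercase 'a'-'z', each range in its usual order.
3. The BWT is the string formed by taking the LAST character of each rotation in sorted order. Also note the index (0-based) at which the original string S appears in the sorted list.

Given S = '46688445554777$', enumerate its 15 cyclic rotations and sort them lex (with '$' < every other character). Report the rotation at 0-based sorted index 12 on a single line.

Answer: 777$46688445554

Derivation:
All 15 rotations (rotation i = S[i:]+S[:i]):
  rot[0] = 46688445554777$
  rot[1] = 6688445554777$4
  rot[2] = 688445554777$46
  rot[3] = 88445554777$466
  rot[4] = 8445554777$4668
  rot[5] = 445554777$46688
  rot[6] = 45554777$466884
  rot[7] = 5554777$4668844
  rot[8] = 554777$46688445
  rot[9] = 54777$466884455
  rot[10] = 4777$4668844555
  rot[11] = 777$46688445554
  rot[12] = 77$466884455547
  rot[13] = 7$4668844555477
  rot[14] = $46688445554777
Sorted (with $ < everything):
  sorted[0] = $46688445554777
  sorted[1] = 445554777$46688
  sorted[2] = 45554777$466884
  sorted[3] = 46688445554777$
  sorted[4] = 4777$4668844555
  sorted[5] = 54777$466884455
  sorted[6] = 554777$46688445
  sorted[7] = 5554777$4668844
  sorted[8] = 6688445554777$4
  sorted[9] = 688445554777$46
  sorted[10] = 7$4668844555477
  sorted[11] = 77$466884455547
  sorted[12] = 777$46688445554
  sorted[13] = 8445554777$4668
  sorted[14] = 88445554777$466
sorted[12] = 777$46688445554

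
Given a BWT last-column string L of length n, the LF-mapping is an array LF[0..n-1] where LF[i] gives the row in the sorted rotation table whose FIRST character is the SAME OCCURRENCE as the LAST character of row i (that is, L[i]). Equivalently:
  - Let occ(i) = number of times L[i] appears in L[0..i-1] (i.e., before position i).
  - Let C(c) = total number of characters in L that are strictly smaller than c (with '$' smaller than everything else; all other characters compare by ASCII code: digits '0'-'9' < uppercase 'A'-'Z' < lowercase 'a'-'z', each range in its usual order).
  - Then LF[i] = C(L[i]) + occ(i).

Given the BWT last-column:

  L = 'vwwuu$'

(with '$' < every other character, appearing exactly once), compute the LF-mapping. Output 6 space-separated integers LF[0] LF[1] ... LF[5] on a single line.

Char counts: '$':1, 'u':2, 'v':1, 'w':2
C (first-col start): C('$')=0, C('u')=1, C('v')=3, C('w')=4
L[0]='v': occ=0, LF[0]=C('v')+0=3+0=3
L[1]='w': occ=0, LF[1]=C('w')+0=4+0=4
L[2]='w': occ=1, LF[2]=C('w')+1=4+1=5
L[3]='u': occ=0, LF[3]=C('u')+0=1+0=1
L[4]='u': occ=1, LF[4]=C('u')+1=1+1=2
L[5]='$': occ=0, LF[5]=C('$')+0=0+0=0

Answer: 3 4 5 1 2 0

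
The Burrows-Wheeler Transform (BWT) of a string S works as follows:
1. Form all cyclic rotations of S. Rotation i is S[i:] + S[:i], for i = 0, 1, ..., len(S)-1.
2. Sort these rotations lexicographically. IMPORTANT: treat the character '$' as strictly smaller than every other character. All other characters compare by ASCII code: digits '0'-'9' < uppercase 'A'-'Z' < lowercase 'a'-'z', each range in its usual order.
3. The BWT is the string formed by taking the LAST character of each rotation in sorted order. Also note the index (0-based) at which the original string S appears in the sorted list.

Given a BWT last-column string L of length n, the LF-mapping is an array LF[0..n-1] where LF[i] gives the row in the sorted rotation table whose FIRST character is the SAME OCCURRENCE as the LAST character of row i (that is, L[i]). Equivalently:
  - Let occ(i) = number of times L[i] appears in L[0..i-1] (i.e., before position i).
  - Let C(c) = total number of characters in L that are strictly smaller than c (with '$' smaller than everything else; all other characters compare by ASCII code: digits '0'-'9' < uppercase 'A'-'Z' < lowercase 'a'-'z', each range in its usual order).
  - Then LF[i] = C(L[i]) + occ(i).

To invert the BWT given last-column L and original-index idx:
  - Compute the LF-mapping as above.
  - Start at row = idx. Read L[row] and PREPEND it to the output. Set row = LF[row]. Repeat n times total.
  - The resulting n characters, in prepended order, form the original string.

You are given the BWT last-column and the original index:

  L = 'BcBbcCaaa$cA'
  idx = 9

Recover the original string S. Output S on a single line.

LF mapping: 2 9 3 8 10 4 5 6 7 0 11 1
Walk LF starting at row 9, prepending L[row]:
  step 1: row=9, L[9]='$', prepend. Next row=LF[9]=0
  step 2: row=0, L[0]='B', prepend. Next row=LF[0]=2
  step 3: row=2, L[2]='B', prepend. Next row=LF[2]=3
  step 4: row=3, L[3]='b', prepend. Next row=LF[3]=8
  step 5: row=8, L[8]='a', prepend. Next row=LF[8]=7
  step 6: row=7, L[7]='a', prepend. Next row=LF[7]=6
  step 7: row=6, L[6]='a', prepend. Next row=LF[6]=5
  step 8: row=5, L[5]='C', prepend. Next row=LF[5]=4
  step 9: row=4, L[4]='c', prepend. Next row=LF[4]=10
  step 10: row=10, L[10]='c', prepend. Next row=LF[10]=11
  step 11: row=11, L[11]='A', prepend. Next row=LF[11]=1
  step 12: row=1, L[1]='c', prepend. Next row=LF[1]=9
Reversed output: cAccCaaabBB$

Answer: cAccCaaabBB$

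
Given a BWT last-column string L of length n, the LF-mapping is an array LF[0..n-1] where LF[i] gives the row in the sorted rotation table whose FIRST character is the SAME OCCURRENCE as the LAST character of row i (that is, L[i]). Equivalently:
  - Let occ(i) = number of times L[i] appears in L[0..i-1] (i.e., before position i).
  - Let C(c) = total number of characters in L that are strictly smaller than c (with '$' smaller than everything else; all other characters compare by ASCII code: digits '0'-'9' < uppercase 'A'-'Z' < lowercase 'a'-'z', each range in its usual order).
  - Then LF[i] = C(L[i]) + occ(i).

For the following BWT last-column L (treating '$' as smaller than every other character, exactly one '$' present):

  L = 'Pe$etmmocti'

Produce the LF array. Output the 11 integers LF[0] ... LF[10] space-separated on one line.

Answer: 1 3 0 4 9 6 7 8 2 10 5

Derivation:
Char counts: '$':1, 'P':1, 'c':1, 'e':2, 'i':1, 'm':2, 'o':1, 't':2
C (first-col start): C('$')=0, C('P')=1, C('c')=2, C('e')=3, C('i')=5, C('m')=6, C('o')=8, C('t')=9
L[0]='P': occ=0, LF[0]=C('P')+0=1+0=1
L[1]='e': occ=0, LF[1]=C('e')+0=3+0=3
L[2]='$': occ=0, LF[2]=C('$')+0=0+0=0
L[3]='e': occ=1, LF[3]=C('e')+1=3+1=4
L[4]='t': occ=0, LF[4]=C('t')+0=9+0=9
L[5]='m': occ=0, LF[5]=C('m')+0=6+0=6
L[6]='m': occ=1, LF[6]=C('m')+1=6+1=7
L[7]='o': occ=0, LF[7]=C('o')+0=8+0=8
L[8]='c': occ=0, LF[8]=C('c')+0=2+0=2
L[9]='t': occ=1, LF[9]=C('t')+1=9+1=10
L[10]='i': occ=0, LF[10]=C('i')+0=5+0=5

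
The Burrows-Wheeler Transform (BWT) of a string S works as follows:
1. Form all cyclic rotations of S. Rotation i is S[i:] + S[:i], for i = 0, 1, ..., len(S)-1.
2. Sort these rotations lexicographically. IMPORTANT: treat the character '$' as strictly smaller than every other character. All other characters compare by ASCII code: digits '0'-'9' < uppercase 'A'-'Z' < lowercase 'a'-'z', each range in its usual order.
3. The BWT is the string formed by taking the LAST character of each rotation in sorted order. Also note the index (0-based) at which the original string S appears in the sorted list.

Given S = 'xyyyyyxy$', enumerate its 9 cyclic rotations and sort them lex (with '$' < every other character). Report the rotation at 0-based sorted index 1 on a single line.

All 9 rotations (rotation i = S[i:]+S[:i]):
  rot[0] = xyyyyyxy$
  rot[1] = yyyyyxy$x
  rot[2] = yyyyxy$xy
  rot[3] = yyyxy$xyy
  rot[4] = yyxy$xyyy
  rot[5] = yxy$xyyyy
  rot[6] = xy$xyyyyy
  rot[7] = y$xyyyyyx
  rot[8] = $xyyyyyxy
Sorted (with $ < everything):
  sorted[0] = $xyyyyyxy
  sorted[1] = xy$xyyyyy
  sorted[2] = xyyyyyxy$
  sorted[3] = y$xyyyyyx
  sorted[4] = yxy$xyyyy
  sorted[5] = yyxy$xyyy
  sorted[6] = yyyxy$xyy
  sorted[7] = yyyyxy$xy
  sorted[8] = yyyyyxy$x
sorted[1] = xy$xyyyyy

Answer: xy$xyyyyy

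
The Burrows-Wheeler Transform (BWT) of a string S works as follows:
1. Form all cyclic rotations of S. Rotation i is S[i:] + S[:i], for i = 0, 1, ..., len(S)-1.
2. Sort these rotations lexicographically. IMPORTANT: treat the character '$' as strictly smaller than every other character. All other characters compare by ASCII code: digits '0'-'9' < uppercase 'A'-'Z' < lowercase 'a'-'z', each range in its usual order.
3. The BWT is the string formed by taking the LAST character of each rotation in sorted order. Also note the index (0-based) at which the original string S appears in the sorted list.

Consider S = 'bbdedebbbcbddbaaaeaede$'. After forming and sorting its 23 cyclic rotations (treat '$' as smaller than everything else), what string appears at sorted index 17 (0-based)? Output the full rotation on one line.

Answer: dedebbbcbddbaaaeaede$bb

Derivation:
All 23 rotations (rotation i = S[i:]+S[:i]):
  rot[0] = bbdedebbbcbddbaaaeaede$
  rot[1] = bdedebbbcbddbaaaeaede$b
  rot[2] = dedebbbcbddbaaaeaede$bb
  rot[3] = edebbbcbddbaaaeaede$bbd
  rot[4] = debbbcbddbaaaeaede$bbde
  rot[5] = ebbbcbddbaaaeaede$bbded
  rot[6] = bbbcbddbaaaeaede$bbdede
  rot[7] = bbcbddbaaaeaede$bbdedeb
  rot[8] = bcbddbaaaeaede$bbdedebb
  rot[9] = cbddbaaaeaede$bbdedebbb
  rot[10] = bddbaaaeaede$bbdedebbbc
  rot[11] = ddbaaaeaede$bbdedebbbcb
  rot[12] = dbaaaeaede$bbdedebbbcbd
  rot[13] = baaaeaede$bbdedebbbcbdd
  rot[14] = aaaeaede$bbdedebbbcbddb
  rot[15] = aaeaede$bbdedebbbcbddba
  rot[16] = aeaede$bbdedebbbcbddbaa
  rot[17] = eaede$bbdedebbbcbddbaaa
  rot[18] = aede$bbdedebbbcbddbaaae
  rot[19] = ede$bbdedebbbcbddbaaaea
  rot[20] = de$bbdedebbbcbddbaaaeae
  rot[21] = e$bbdedebbbcbddbaaaeaed
  rot[22] = $bbdedebbbcbddbaaaeaede
Sorted (with $ < everything):
  sorted[0] = $bbdedebbbcbddbaaaeaede
  sorted[1] = aaaeaede$bbdedebbbcbddb
  sorted[2] = aaeaede$bbdedebbbcbddba
  sorted[3] = aeaede$bbdedebbbcbddbaa
  sorted[4] = aede$bbdedebbbcbddbaaae
  sorted[5] = baaaeaede$bbdedebbbcbdd
  sorted[6] = bbbcbddbaaaeaede$bbdede
  sorted[7] = bbcbddbaaaeaede$bbdedeb
  sorted[8] = bbdedebbbcbddbaaaeaede$
  sorted[9] = bcbddbaaaeaede$bbdedebb
  sorted[10] = bddbaaaeaede$bbdedebbbc
  sorted[11] = bdedebbbcbddbaaaeaede$b
  sorted[12] = cbddbaaaeaede$bbdedebbb
  sorted[13] = dbaaaeaede$bbdedebbbcbd
  sorted[14] = ddbaaaeaede$bbdedebbbcb
  sorted[15] = de$bbdedebbbcbddbaaaeae
  sorted[16] = debbbcbddbaaaeaede$bbde
  sorted[17] = dedebbbcbddbaaaeaede$bb
  sorted[18] = e$bbdedebbbcbddbaaaeaed
  sorted[19] = eaede$bbdedebbbcbddbaaa
  sorted[20] = ebbbcbddbaaaeaede$bbded
  sorted[21] = ede$bbdedebbbcbddbaaaea
  sorted[22] = edebbbcbddbaaaeaede$bbd
sorted[17] = dedebbbcbddbaaaeaede$bb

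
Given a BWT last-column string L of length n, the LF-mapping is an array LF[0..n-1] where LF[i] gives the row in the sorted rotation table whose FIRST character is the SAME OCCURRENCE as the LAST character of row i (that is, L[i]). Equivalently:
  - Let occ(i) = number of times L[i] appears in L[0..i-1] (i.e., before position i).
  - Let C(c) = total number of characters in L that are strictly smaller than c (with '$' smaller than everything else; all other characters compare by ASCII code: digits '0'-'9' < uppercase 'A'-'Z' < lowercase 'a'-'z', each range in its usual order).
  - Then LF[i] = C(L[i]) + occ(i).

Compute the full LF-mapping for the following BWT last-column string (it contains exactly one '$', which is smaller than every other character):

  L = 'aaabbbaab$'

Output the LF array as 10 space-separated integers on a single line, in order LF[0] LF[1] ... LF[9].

Answer: 1 2 3 6 7 8 4 5 9 0

Derivation:
Char counts: '$':1, 'a':5, 'b':4
C (first-col start): C('$')=0, C('a')=1, C('b')=6
L[0]='a': occ=0, LF[0]=C('a')+0=1+0=1
L[1]='a': occ=1, LF[1]=C('a')+1=1+1=2
L[2]='a': occ=2, LF[2]=C('a')+2=1+2=3
L[3]='b': occ=0, LF[3]=C('b')+0=6+0=6
L[4]='b': occ=1, LF[4]=C('b')+1=6+1=7
L[5]='b': occ=2, LF[5]=C('b')+2=6+2=8
L[6]='a': occ=3, LF[6]=C('a')+3=1+3=4
L[7]='a': occ=4, LF[7]=C('a')+4=1+4=5
L[8]='b': occ=3, LF[8]=C('b')+3=6+3=9
L[9]='$': occ=0, LF[9]=C('$')+0=0+0=0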